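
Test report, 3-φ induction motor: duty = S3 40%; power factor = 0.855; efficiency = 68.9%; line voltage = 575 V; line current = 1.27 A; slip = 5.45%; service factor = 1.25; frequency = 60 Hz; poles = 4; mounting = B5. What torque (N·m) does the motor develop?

P_in = √3·V·I·cosφ = 1.732 × 575 × 1.27 × 0.855 = 1081 W
P_out = η·P_in = 0.689 × 1081 = 745 W
n_s = 120×60/4 = 1800 rpm; n = 1800×(1−0.0545) = 1702 rpm
ω = 2π×1702/60 = 178.2 rad/s
τ = P_out/ω = 745/178.2 = 4.18 N·m

4.18 N·m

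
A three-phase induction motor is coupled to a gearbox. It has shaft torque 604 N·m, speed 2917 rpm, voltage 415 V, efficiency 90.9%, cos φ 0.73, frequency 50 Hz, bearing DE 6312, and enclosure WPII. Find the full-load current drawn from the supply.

ω = 2π×2917/60 = 305.5 rad/s; P_out = τω = 604 × 305.5 = 184522 W
P_in = P_out / η = 184522 / 0.909 = 202994 W
I_L = P_in / (√3·V_L·cosφ) = 202994 / (1.732 × 415 × 0.73) = 387 A

387 A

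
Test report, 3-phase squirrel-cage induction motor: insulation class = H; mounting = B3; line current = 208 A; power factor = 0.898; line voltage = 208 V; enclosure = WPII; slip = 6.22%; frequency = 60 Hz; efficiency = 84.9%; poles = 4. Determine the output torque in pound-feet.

238 lb·ft

P_in = √3·V·I·cosφ = 1.732 × 208 × 208 × 0.898 = 67290 W
P_out = η·P_in = 0.849 × 67290 = 57129 W
n_s = 120×60/4 = 1800 rpm; n = 1800×(1−0.0622) = 1688 rpm
ω = 2π×1688/60 = 176.8 rad/s
τ = P_out/ω = 57129/176.8 = 323.1 N·m
In lb·ft: 323.1/1.356 = 238 lb·ft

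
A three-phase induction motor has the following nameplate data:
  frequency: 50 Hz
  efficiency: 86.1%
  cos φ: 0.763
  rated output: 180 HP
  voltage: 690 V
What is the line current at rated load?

P_out = 180 × 746 = 134280 W
P_in = P_out / η = 134280 / 0.861 = 155958 W
I_L = P_in / (√3·V_L·cosφ) = 155958 / (1.732 × 690 × 0.763) = 171 A

171 A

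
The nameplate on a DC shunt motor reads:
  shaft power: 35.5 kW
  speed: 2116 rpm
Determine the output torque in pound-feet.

118 lb·ft

ω = 2π × 2116/60 = 221.6 rad/s
τ = P/ω = 35500/221.6 = 160.2 N·m
In lb·ft: 160.2/1.356 = 118 lb·ft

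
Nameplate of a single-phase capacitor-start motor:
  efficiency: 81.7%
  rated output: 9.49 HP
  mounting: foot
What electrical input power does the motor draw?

P_out = 9.49 × 746 = 7080 W
P_in = P_out/η = 7080/0.817 = 8666 W = 8.67 kW

8.67 kW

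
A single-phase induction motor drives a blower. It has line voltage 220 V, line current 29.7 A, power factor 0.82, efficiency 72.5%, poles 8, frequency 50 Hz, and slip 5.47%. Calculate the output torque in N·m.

P_in = V·I·cosφ = 220 × 29.7 × 0.82 = 5358 W
P_out = η·P_in = 0.725 × 5358 = 3885 W
n_s = 120×50/8 = 750 rpm; n = 750×(1−0.0547) = 709 rpm
ω = 2π×709/60 = 74.25 rad/s
τ = P_out/ω = 3885/74.25 = 52.3 N·m

52.3 N·m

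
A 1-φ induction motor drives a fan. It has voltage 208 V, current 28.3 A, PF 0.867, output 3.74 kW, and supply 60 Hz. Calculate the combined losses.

1.36 kW

P_in = V·I·cosφ = 208×28.3×0.867 = 5104 W
P_out = 3740 W
Losses = P_in − P_out = 5104 − 3740 = 1364 W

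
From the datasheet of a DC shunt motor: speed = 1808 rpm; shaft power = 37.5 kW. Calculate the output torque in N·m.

ω = 2π × 1808/60 = 189.3 rad/s
τ = P/ω = 37500/189.3 = 198 N·m

198 N·m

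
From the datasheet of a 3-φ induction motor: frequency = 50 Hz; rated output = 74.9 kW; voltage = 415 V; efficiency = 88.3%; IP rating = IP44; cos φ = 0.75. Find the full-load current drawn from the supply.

P_out = 74.9 kW = 74900 W
P_in = P_out / η = 74900 / 0.883 = 84824 W
I_L = P_in / (√3·V_L·cosφ) = 84824 / (1.732 × 415 × 0.75) = 157 A

157 A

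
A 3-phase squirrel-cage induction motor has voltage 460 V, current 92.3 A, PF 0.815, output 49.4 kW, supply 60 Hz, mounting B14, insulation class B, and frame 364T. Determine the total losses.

10500 W

P_in = √3·V·I·cosφ = 1.732×460×92.3×0.815 = 59933 W
P_out = 49400 W
Losses = P_in − P_out = 59933 − 49400 = 10533 W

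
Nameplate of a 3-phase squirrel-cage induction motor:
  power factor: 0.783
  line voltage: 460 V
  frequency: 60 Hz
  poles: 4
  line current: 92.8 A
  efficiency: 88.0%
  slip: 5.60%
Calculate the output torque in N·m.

P_in = √3·V·I·cosφ = 1.732 × 460 × 92.8 × 0.783 = 57892 W
P_out = η·P_in = 0.88 × 57892 = 50945 W
n_s = 120×60/4 = 1800 rpm; n = 1800×(1−0.056) = 1699 rpm
ω = 2π×1699/60 = 177.9 rad/s
τ = P_out/ω = 50945/177.9 = 286 N·m

286 N·m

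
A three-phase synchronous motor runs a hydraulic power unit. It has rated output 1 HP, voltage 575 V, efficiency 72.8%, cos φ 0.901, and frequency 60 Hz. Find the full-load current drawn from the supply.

1.14 A

P_out = 1 × 746 = 746 W
P_in = P_out / η = 746 / 0.728 = 1025 W
I_L = P_in / (√3·V_L·cosφ) = 1025 / (1.732 × 575 × 0.901) = 1.14 A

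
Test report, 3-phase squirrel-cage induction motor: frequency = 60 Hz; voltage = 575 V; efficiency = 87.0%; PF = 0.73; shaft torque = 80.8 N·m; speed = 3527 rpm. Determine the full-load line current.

ω = 2π×3527/60 = 369.3 rad/s; P_out = τω = 80.8 × 369.3 = 29839 W
P_in = P_out / η = 29839 / 0.870 = 34298 W
I_L = P_in / (√3·V_L·cosφ) = 34298 / (1.732 × 575 × 0.73) = 47.2 A

47.2 A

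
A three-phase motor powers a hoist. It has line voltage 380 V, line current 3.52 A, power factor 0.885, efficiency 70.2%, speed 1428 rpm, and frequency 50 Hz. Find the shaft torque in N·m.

P_in = √3·V·I·cosφ = 1.732 × 380 × 3.52 × 0.885 = 2050 W
P_out = η·P_in = 0.702 × 2050 = 1439 W
n = 1428 rpm
ω = 2π×1428/60 = 149.5 rad/s
τ = P_out/ω = 1439/149.5 = 9.63 N·m

9.63 N·m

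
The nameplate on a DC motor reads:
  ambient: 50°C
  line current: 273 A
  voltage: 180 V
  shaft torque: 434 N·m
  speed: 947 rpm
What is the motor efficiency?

ω = 2π × 947/60 = 99.17 rad/s; P_out = τω = 434 × 99.17 = 43040 W
P_in = V·I = 180 × 273 = 49140 W
η = P_out / P_in = 43040 / 49140 = 0.876 = 87.6%

87.6 %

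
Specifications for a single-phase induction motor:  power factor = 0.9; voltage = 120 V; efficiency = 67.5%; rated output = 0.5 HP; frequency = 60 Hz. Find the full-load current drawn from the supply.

5.12 A

P_out = 0.5 × 746 = 373 W
P_in = P_out / η = 373 / 0.675 = 553 W
I = P_in / (V·cosφ) = 553 / (120 × 0.9) = 5.12 A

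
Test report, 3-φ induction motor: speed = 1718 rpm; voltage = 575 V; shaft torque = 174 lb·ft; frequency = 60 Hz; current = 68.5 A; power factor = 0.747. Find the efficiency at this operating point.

τ = 174 lb·ft × 1.356 = 235.9 N·m
ω = 2π × 1718/60 = 179.9 rad/s; P_out = τω = 235.9 × 179.9 = 42438 W
P_in = √3·V_L·I_L·cosφ = 1.732 × 575 × 68.5 × 0.747 = 50960 W
η = P_out / P_in = 42438 / 50960 = 0.833 = 83.3%

83.3 %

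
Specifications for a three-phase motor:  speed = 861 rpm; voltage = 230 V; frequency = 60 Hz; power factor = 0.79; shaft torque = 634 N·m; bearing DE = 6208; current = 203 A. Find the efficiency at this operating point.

89.5 %

ω = 2π × 861/60 = 90.16 rad/s; P_out = τω = 634 × 90.16 = 57161 W
P_in = √3·V_L·I_L·cosφ = 1.732 × 230 × 203 × 0.79 = 63885 W
η = P_out / P_in = 57161 / 63885 = 0.895 = 89.5%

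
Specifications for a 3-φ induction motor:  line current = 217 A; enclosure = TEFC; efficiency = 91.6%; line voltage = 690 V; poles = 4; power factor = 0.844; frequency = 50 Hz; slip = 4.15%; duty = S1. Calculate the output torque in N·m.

P_in = √3·V·I·cosφ = 1.732 × 690 × 217 × 0.844 = 218877 W
P_out = η·P_in = 0.916 × 218877 = 200491 W
n_s = 120×50/4 = 1500 rpm; n = 1500×(1−0.0415) = 1438 rpm
ω = 2π×1438/60 = 150.6 rad/s
τ = P_out/ω = 200491/150.6 = 1330 N·m

1330 N·m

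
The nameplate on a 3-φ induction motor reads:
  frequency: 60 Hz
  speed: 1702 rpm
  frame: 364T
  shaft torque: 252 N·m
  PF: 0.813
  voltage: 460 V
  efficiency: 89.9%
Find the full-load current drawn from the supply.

ω = 2π×1702/60 = 178.2 rad/s; P_out = τω = 252 × 178.2 = 44906 W
P_in = P_out / η = 44906 / 0.899 = 49951 W
I_L = P_in / (√3·V_L·cosφ) = 49951 / (1.732 × 460 × 0.813) = 77.1 A

77.1 A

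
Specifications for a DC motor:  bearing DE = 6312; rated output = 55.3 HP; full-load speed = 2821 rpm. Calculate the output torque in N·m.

140 N·m

P_out = 55.3 × 746 = 41254 W
ω = 2π × 2821/60 = 295.4 rad/s
τ = P_out/ω = 41254/295.4 = 140 N·m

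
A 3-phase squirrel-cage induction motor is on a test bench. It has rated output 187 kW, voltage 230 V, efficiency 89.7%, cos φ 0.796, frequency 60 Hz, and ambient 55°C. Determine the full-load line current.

657 A

P_out = 187 kW = 187000 W
P_in = P_out / η = 187000 / 0.897 = 208473 W
I_L = P_in / (√3·V_L·cosφ) = 208473 / (1.732 × 230 × 0.796) = 657 A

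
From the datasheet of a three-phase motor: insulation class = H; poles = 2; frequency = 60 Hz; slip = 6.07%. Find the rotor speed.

n_s = 120f/p = 120×60/2 = 3600 rpm
n = n_s(1 − s) = 3600 × (1 − 0.0607) = 3381 rpm

3381 rpm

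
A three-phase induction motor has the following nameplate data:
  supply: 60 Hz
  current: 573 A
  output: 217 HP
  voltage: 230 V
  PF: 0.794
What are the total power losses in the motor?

P_in = √3·V·I·cosφ = 1.732×230×573×0.794 = 181239 W
P_out = 217×746 = 161882 W
Losses = P_in − P_out = 181239 − 161882 = 19357 W

19400 W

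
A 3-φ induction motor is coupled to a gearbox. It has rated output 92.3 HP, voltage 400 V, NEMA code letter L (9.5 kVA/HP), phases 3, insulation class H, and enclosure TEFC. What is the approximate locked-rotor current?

1270 A

S_LR = 9.5 × 92.3 = 876.85 kVA
I_LR = S_LR/(√3·V_L) = 876850/(1.732×400) = 1270 A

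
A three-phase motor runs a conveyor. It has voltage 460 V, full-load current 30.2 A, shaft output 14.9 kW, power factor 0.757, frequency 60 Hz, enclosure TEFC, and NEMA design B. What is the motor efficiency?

P_out = 14.9 kW = 14900 W
P_in = √3·V_L·I_L·cosφ = 1.732 × 460 × 30.2 × 0.757 = 18214 W
η = P_out / P_in = 14900 / 18214 = 0.818 = 81.8%

81.8 %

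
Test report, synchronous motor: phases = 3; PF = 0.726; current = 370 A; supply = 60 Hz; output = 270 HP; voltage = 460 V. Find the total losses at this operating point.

P_in = √3·V·I·cosφ = 1.732×460×370×0.726 = 214015 W
P_out = 270×746 = 201420 W
Losses = P_in − P_out = 214015 − 201420 = 12595 W

12600 W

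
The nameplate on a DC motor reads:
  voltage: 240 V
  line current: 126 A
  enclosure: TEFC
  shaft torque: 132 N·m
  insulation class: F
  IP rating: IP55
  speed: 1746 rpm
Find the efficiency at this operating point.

79.8 %

ω = 2π × 1746/60 = 182.8 rad/s; P_out = τω = 132 × 182.8 = 24130 W
P_in = V·I = 240 × 126 = 30240 W
η = P_out / P_in = 24130 / 30240 = 0.798 = 79.8%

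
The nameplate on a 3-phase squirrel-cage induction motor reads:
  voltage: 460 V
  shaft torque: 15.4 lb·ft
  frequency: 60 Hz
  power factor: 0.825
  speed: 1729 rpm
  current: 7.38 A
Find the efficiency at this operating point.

τ = 15.4 lb·ft × 1.356 = 20.88 N·m
ω = 2π × 1729/60 = 181.1 rad/s; P_out = τω = 20.88 × 181.1 = 3781 W
P_in = √3·V_L·I_L·cosφ = 1.732 × 460 × 7.38 × 0.825 = 4851 W
η = P_out / P_in = 3781 / 4851 = 0.779 = 77.9%

77.9 %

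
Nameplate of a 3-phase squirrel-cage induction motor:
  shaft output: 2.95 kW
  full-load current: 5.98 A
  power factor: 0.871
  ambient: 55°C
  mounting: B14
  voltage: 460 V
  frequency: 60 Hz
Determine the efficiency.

P_out = 2.95 kW = 2950 W
P_in = √3·V_L·I_L·cosφ = 1.732 × 460 × 5.98 × 0.871 = 4150 W
η = P_out / P_in = 2950 / 4150 = 0.711 = 71.1%

71.1 %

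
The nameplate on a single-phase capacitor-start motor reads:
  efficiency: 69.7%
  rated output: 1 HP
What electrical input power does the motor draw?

P_out = 1 × 746 = 746 W
P_in = P_out/η = 746/0.697 = 1070 W = 1.07 kW

1.07 kW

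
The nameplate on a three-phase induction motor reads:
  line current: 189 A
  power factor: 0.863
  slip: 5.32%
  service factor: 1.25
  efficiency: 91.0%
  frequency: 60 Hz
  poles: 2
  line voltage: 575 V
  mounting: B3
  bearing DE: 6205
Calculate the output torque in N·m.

414 N·m

P_in = √3·V·I·cosφ = 1.732 × 575 × 189 × 0.863 = 162438 W
P_out = η·P_in = 0.91 × 162438 = 147819 W
n_s = 120×60/2 = 3600 rpm; n = 3600×(1−0.0532) = 3408 rpm
ω = 2π×3408/60 = 356.9 rad/s
τ = P_out/ω = 147819/356.9 = 414 N·m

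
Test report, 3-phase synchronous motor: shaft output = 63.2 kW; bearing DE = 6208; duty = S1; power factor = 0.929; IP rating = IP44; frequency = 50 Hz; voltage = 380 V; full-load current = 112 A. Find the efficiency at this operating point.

92.3 %

P_out = 63.2 kW = 63200 W
P_in = √3·V_L·I_L·cosφ = 1.732 × 380 × 112 × 0.929 = 68480 W
η = P_out / P_in = 63200 / 68480 = 0.923 = 92.3%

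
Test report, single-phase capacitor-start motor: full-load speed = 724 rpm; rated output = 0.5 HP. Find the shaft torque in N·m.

P_out = 0.5 × 746 = 373 W
ω = 2π × 724/60 = 75.82 rad/s
τ = P_out/ω = 373/75.82 = 4.92 N·m

4.92 N·m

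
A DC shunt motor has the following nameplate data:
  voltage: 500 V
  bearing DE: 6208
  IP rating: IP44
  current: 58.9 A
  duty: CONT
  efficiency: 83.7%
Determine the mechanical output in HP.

P_in = V·I = 500 × 58.9 = 29450 W
P_out = η·P_in = 0.837 × 29450 = 24650 W
= 24650/746 = 33 HP

33 HP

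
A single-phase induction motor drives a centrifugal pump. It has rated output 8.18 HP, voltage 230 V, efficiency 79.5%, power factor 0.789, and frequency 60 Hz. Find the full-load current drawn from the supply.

P_out = 8.18 × 746 = 6102 W
P_in = P_out / η = 6102 / 0.795 = 7675 W
I = P_in / (V·cosφ) = 7675 / (230 × 0.789) = 42.3 A

42.3 A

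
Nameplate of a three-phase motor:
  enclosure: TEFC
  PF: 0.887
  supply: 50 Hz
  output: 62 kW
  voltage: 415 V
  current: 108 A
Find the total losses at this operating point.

P_in = √3·V·I·cosφ = 1.732×415×108×0.887 = 68856 W
P_out = 62000 W
Losses = P_in − P_out = 68856 − 62000 = 6856 W

6.86 kW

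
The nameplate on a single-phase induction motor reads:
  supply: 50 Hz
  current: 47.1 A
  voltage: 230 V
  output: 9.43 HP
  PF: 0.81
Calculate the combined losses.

1740 W

P_in = V·I·cosφ = 230×47.1×0.81 = 8775 W
P_out = 9.43×746 = 7035 W
Losses = P_in − P_out = 8775 − 7035 = 1740 W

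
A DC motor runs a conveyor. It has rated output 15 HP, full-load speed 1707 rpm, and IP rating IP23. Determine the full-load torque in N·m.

62.6 N·m

P_out = 15 × 746 = 11190 W
ω = 2π × 1707/60 = 178.8 rad/s
τ = P_out/ω = 11190/178.8 = 62.6 N·m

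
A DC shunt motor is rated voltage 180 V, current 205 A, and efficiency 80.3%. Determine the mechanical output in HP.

39.7 HP

P_in = V·I = 180 × 205 = 36900 W
P_out = η·P_in = 0.803 × 36900 = 29631 W
= 29631/746 = 39.7 HP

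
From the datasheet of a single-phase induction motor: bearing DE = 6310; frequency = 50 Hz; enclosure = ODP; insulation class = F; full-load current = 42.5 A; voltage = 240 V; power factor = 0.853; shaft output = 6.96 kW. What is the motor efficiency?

80.0 %

P_out = 6.96 kW = 6960 W
P_in = V·I·cosφ = 240 × 42.5 × 0.853 = 8701 W
η = P_out / P_in = 6960 / 8701 = 0.800 = 80.0%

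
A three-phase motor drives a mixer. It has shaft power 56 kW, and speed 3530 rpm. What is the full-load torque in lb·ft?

112 lb·ft

ω = 2π × 3530/60 = 369.7 rad/s
τ = P/ω = 56000/369.7 = 151.5 N·m
In lb·ft: 151.5/1.356 = 112 lb·ft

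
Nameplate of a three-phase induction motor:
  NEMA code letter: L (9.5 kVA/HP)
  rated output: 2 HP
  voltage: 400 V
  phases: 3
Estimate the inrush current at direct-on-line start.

S_LR = 9.5 × 2 = 19 kVA
I_LR = S_LR/(√3·V_L) = 19000/(1.732×400) = 27.4 A

27.4 A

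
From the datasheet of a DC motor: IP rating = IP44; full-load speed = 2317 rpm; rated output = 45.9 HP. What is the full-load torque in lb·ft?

104 lb·ft

P_out = 45.9 × 746 = 34241 W
ω = 2π × 2317/60 = 242.6 rad/s
τ = P_out/ω = 34241/242.6 = 141.1 N·m
In lb·ft: 141.1/1.356 = 104 lb·ft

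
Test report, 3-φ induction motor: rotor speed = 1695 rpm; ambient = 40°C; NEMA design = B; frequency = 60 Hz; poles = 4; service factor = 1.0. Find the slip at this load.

n_s = 120f/p = 120×60/4 = 1800 rpm
s = (n_s − n)/n_s = (1800 − 1695)/1800 = 0.0583

5.83 %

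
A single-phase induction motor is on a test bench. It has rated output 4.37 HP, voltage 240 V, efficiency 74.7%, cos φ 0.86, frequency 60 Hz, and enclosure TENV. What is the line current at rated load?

21.1 A

P_out = 4.37 × 746 = 3260 W
P_in = P_out / η = 3260 / 0.747 = 4364 W
I = P_in / (V·cosφ) = 4364 / (240 × 0.86) = 21.1 A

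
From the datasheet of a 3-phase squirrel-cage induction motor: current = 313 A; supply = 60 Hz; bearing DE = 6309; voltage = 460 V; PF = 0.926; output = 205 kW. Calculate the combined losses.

P_in = √3·V·I·cosφ = 1.732×460×313×0.926 = 230920 W
P_out = 205000 W
Losses = P_in − P_out = 230920 − 205000 = 25920 W

25900 W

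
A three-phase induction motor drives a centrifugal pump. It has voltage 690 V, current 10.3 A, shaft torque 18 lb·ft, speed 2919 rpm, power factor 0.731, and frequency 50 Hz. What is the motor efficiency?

τ = 18 lb·ft × 1.356 = 24.41 N·m
ω = 2π × 2919/60 = 305.7 rad/s; P_out = τω = 24.41 × 305.7 = 7462 W
P_in = √3·V_L·I_L·cosφ = 1.732 × 690 × 10.3 × 0.731 = 8998 W
η = P_out / P_in = 7462 / 8998 = 0.829 = 82.9%

82.9 %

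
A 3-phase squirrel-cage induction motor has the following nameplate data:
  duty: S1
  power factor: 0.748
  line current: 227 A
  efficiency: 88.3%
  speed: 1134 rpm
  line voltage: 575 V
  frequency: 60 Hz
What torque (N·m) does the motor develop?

P_in = √3·V·I·cosφ = 1.732 × 575 × 227 × 0.748 = 169100 W
P_out = η·P_in = 0.883 × 169100 = 149315 W
n = 1134 rpm
ω = 2π×1134/60 = 118.8 rad/s
τ = P_out/ω = 149315/118.8 = 1260 N·m

1260 N·m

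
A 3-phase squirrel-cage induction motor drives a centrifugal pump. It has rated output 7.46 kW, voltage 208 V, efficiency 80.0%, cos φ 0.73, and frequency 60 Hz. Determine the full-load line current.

35.5 A

P_out = 7.46 kW = 7460 W
P_in = P_out / η = 7460 / 0.800 = 9325 W
I_L = P_in / (√3·V_L·cosφ) = 9325 / (1.732 × 208 × 0.73) = 35.5 A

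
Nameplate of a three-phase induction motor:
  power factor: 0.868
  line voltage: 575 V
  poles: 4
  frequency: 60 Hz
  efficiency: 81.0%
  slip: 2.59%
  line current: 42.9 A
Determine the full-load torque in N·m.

P_in = √3·V·I·cosφ = 1.732 × 575 × 42.9 × 0.868 = 37085 W
P_out = η·P_in = 0.81 × 37085 = 30039 W
n_s = 120×60/4 = 1800 rpm; n = 1800×(1−0.0259) = 1753 rpm
ω = 2π×1753/60 = 183.6 rad/s
τ = P_out/ω = 30039/183.6 = 164 N·m

164 N·m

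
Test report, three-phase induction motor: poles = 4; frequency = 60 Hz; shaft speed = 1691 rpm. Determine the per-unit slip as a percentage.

n_s = 120f/p = 120×60/4 = 1800 rpm
s = (n_s − n)/n_s = (1800 − 1691)/1800 = 0.0606

6.06 %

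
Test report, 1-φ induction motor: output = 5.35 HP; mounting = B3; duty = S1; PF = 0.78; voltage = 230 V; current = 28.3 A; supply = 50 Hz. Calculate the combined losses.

P_in = V·I·cosφ = 230×28.3×0.78 = 5077 W
P_out = 5.35×746 = 3991 W
Losses = P_in − P_out = 5077 − 3991 = 1086 W

1090 W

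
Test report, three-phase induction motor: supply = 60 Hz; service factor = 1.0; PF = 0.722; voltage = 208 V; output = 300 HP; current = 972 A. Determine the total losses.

29000 W

P_in = √3·V·I·cosφ = 1.732×208×972×0.722 = 252822 W
P_out = 300×746 = 223800 W
Losses = P_in − P_out = 252822 − 223800 = 29022 W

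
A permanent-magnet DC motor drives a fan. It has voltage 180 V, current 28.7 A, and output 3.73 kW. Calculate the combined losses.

P_in = V·I = 180×28.7 = 5166 W
P_out = 3730 W
Losses = P_in − P_out = 5166 − 3730 = 1436 W

1.44 kW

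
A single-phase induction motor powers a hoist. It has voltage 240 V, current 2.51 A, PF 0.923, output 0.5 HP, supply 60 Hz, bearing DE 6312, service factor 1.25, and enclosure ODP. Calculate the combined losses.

P_in = V·I·cosφ = 240×2.51×0.923 = 556 W
P_out = 0.5×746 = 373 W
Losses = P_in − P_out = 556 − 373 = 183 W

183 W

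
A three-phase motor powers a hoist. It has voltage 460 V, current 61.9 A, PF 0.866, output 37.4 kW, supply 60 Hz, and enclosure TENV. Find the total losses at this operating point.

P_in = √3·V·I·cosφ = 1.732×460×61.9×0.866 = 42708 W
P_out = 37400 W
Losses = P_in − P_out = 42708 − 37400 = 5308 W

5.31 kW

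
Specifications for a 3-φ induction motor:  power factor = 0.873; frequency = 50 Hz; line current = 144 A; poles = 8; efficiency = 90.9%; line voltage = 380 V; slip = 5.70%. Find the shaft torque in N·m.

P_in = √3·V·I·cosφ = 1.732 × 380 × 144 × 0.873 = 82739 W
P_out = η·P_in = 0.909 × 82739 = 75210 W
n_s = 120×50/8 = 750 rpm; n = 750×(1−0.057) = 707 rpm
ω = 2π×707/60 = 74.04 rad/s
τ = P_out/ω = 75210/74.04 = 1020 N·m

1020 N·m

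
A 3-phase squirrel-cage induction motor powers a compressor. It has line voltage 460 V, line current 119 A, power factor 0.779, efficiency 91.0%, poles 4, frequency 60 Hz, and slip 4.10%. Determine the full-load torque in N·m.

P_in = √3·V·I·cosφ = 1.732 × 460 × 119 × 0.779 = 73857 W
P_out = η·P_in = 0.91 × 73857 = 67210 W
n_s = 120×60/4 = 1800 rpm; n = 1800×(1−0.041) = 1726 rpm
ω = 2π×1726/60 = 180.7 rad/s
τ = P_out/ω = 67210/180.7 = 372 N·m

372 N·m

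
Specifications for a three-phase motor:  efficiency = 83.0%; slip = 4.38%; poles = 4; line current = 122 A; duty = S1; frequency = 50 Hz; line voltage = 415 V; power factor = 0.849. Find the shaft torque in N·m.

P_in = √3·V·I·cosφ = 1.732 × 415 × 122 × 0.849 = 74450 W
P_out = η·P_in = 0.83 × 74450 = 61794 W
n_s = 120×50/4 = 1500 rpm; n = 1500×(1−0.0438) = 1434 rpm
ω = 2π×1434/60 = 150.2 rad/s
τ = P_out/ω = 61794/150.2 = 411 N·m

411 N·m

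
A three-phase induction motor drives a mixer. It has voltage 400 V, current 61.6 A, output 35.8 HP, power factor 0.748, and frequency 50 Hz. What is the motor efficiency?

P_out = 35.8 × 746 = 26707 W
P_in = √3·V_L·I_L·cosφ = 1.732 × 400 × 61.6 × 0.748 = 31922 W
η = P_out / P_in = 26707 / 31922 = 0.837 = 83.7%

83.7 %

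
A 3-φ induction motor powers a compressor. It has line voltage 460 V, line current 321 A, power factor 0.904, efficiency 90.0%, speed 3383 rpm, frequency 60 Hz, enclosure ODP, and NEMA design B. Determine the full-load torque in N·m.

587 N·m

P_in = √3·V·I·cosφ = 1.732 × 460 × 321 × 0.904 = 231195 W
P_out = η·P_in = 0.9 × 231195 = 208076 W
n = 3383 rpm
ω = 2π×3383/60 = 354.3 rad/s
τ = P_out/ω = 208076/354.3 = 587 N·m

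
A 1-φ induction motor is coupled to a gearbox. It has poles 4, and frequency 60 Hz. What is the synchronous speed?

n_s = 120f/p = 120×60/4 = 1800 rpm

1800 rpm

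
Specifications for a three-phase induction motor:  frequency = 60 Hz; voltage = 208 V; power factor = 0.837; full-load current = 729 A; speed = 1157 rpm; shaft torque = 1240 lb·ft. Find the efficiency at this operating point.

92.7 %

τ = 1240 lb·ft × 1.356 = 1681 N·m
ω = 2π × 1157/60 = 121.2 rad/s; P_out = τω = 1681 × 121.2 = 203737 W
P_in = √3·V_L·I_L·cosφ = 1.732 × 208 × 729 × 0.837 = 219818 W
η = P_out / P_in = 203737 / 219818 = 0.927 = 92.7%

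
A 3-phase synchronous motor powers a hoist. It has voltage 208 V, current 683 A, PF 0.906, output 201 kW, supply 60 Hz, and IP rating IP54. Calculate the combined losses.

P_in = √3·V·I·cosφ = 1.732×208×683×0.906 = 222926 W
P_out = 201000 W
Losses = P_in − P_out = 222926 − 201000 = 21926 W

21900 W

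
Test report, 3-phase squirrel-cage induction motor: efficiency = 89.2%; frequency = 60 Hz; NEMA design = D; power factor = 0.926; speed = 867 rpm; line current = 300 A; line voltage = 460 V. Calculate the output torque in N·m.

P_in = √3·V·I·cosφ = 1.732 × 460 × 300 × 0.926 = 221329 W
P_out = η·P_in = 0.892 × 221329 = 197425 W
n = 867 rpm
ω = 2π×867/60 = 90.79 rad/s
τ = P_out/ω = 197425/90.79 = 2170 N·m

2170 N·m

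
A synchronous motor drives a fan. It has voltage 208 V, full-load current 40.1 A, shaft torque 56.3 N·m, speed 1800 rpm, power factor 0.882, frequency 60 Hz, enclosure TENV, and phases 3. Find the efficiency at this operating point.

83.3 %

ω = 2π × 1800/60 = 188.5 rad/s; P_out = τω = 56.3 × 188.5 = 10613 W
P_in = √3·V_L·I_L·cosφ = 1.732 × 208 × 40.1 × 0.882 = 12742 W
η = P_out / P_in = 10613 / 12742 = 0.833 = 83.3%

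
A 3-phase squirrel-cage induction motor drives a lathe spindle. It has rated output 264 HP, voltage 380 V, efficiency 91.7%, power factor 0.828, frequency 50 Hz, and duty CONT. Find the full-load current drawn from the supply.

P_out = 264 × 746 = 196944 W
P_in = P_out / η = 196944 / 0.917 = 214770 W
I_L = P_in / (√3·V_L·cosφ) = 214770 / (1.732 × 380 × 0.828) = 394 A

394 A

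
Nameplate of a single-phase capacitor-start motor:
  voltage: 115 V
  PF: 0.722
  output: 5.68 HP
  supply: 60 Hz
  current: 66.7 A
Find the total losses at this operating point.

P_in = V·I·cosφ = 115×66.7×0.722 = 5538 W
P_out = 5.68×746 = 4237 W
Losses = P_in − P_out = 5538 − 4237 = 1301 W

1300 W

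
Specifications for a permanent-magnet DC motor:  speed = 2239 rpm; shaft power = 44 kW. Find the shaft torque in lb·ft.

ω = 2π × 2239/60 = 234.5 rad/s
τ = P/ω = 44000/234.5 = 187.6 N·m
In lb·ft: 187.6/1.356 = 138 lb·ft

138 lb·ft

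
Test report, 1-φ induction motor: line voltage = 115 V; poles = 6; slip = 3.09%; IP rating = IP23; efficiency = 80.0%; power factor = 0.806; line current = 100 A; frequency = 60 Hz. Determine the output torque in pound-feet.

44.9 lb·ft

P_in = V·I·cosφ = 115 × 100 × 0.806 = 9269 W
P_out = η·P_in = 0.8 × 9269 = 7415 W
n_s = 120×60/6 = 1200 rpm; n = 1200×(1−0.0309) = 1163 rpm
ω = 2π×1163/60 = 121.8 rad/s
τ = P_out/ω = 7415/121.8 = 60.88 N·m
In lb·ft: 60.88/1.356 = 44.9 lb·ft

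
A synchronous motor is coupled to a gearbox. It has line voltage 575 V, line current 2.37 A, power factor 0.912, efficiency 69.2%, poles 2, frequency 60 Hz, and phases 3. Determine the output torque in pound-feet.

P_in = √3·V·I·cosφ = 1.732 × 575 × 2.37 × 0.912 = 2153 W
P_out = η·P_in = 0.692 × 2153 = 1490 W
n = n_s = 120×60/2 = 3600 rpm (synchronous)
ω = 2π×3600/60 = 377 rad/s
τ = P_out/ω = 1490/377 = 3.952 N·m
In lb·ft: 3.952/1.356 = 2.91 lb·ft

2.91 lb·ft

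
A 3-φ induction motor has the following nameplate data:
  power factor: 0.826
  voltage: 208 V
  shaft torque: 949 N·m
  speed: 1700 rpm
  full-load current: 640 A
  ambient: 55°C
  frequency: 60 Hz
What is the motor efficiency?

88.7 %

ω = 2π × 1700/60 = 178 rad/s; P_out = τω = 949 × 178 = 168922 W
P_in = √3·V_L·I_L·cosφ = 1.732 × 208 × 640 × 0.826 = 190446 W
η = P_out / P_in = 168922 / 190446 = 0.887 = 88.7%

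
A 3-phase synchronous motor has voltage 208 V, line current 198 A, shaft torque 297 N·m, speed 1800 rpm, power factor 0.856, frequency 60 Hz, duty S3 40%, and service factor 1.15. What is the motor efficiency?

91.7 %

ω = 2π × 1800/60 = 188.5 rad/s; P_out = τω = 297 × 188.5 = 55985 W
P_in = √3·V_L·I_L·cosφ = 1.732 × 208 × 198 × 0.856 = 61059 W
η = P_out / P_in = 55985 / 61059 = 0.917 = 91.7%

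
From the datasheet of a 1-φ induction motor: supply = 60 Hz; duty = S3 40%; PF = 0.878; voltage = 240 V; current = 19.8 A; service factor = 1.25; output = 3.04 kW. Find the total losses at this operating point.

P_in = V·I·cosφ = 240×19.8×0.878 = 4172 W
P_out = 3040 W
Losses = P_in − P_out = 4172 − 3040 = 1132 W

1130 W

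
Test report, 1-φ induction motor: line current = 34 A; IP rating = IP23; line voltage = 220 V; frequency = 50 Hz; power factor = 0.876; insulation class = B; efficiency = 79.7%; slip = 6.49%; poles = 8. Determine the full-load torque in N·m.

P_in = V·I·cosφ = 220 × 34 × 0.876 = 6552 W
P_out = η·P_in = 0.797 × 6552 = 5222 W
n_s = 120×50/8 = 750 rpm; n = 750×(1−0.0649) = 701 rpm
ω = 2π×701/60 = 73.41 rad/s
τ = P_out/ω = 5222/73.41 = 71.1 N·m

71.1 N·m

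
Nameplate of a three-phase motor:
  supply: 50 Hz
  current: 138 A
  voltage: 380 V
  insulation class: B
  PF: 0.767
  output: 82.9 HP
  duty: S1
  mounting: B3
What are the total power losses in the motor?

7820 W

P_in = √3·V·I·cosφ = 1.732×380×138×0.767 = 69664 W
P_out = 82.9×746 = 61843 W
Losses = P_in − P_out = 69664 − 61843 = 7821 W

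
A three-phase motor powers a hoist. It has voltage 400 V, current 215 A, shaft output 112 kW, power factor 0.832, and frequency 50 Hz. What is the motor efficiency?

P_out = 112 kW = 112000 W
P_in = √3·V_L·I_L·cosφ = 1.732 × 400 × 215 × 0.832 = 123928 W
η = P_out / P_in = 112000 / 123928 = 0.904 = 90.4%

90.4 %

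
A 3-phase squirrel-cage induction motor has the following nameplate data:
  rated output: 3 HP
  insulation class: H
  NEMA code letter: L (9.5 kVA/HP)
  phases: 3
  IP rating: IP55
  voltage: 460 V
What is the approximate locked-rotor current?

S_LR = 9.5 × 3 = 28.5 kVA
I_LR = S_LR/(√3·V_L) = 28500/(1.732×460) = 35.8 A

35.8 A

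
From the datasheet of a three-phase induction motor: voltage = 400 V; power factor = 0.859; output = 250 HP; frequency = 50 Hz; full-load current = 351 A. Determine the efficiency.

P_out = 250 × 746 = 186500 W
P_in = √3·V_L·I_L·cosφ = 1.732 × 400 × 351 × 0.859 = 208885 W
η = P_out / P_in = 186500 / 208885 = 0.893 = 89.3%

89.3 %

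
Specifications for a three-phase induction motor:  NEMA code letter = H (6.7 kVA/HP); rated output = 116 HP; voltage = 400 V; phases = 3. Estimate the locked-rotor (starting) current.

1120 A

S_LR = 6.7 × 116 = 777.2 kVA
I_LR = S_LR/(√3·V_L) = 777200/(1.732×400) = 1120 A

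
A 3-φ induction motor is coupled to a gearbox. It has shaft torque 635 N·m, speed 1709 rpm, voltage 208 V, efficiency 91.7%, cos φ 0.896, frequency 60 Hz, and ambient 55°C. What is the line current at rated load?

384 A

ω = 2π×1709/60 = 179 rad/s; P_out = τω = 635 × 179 = 113665 W
P_in = P_out / η = 113665 / 0.917 = 123953 W
I_L = P_in / (√3·V_L·cosφ) = 123953 / (1.732 × 208 × 0.896) = 384 A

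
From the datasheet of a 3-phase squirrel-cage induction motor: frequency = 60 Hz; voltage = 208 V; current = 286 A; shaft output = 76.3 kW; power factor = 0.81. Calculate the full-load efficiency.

P_out = 76.3 kW = 76300 W
P_in = √3·V_L·I_L·cosφ = 1.732 × 208 × 286 × 0.81 = 83457 W
η = P_out / P_in = 76300 / 83457 = 0.914 = 91.4%

91.4 %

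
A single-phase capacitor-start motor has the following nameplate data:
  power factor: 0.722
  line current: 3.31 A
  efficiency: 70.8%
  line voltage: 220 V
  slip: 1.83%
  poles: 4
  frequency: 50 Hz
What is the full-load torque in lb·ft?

P_in = V·I·cosφ = 220 × 3.31 × 0.722 = 526 W
P_out = η·P_in = 0.708 × 526 = 372 W
n_s = 120×50/4 = 1500 rpm; n = 1500×(1−0.0183) = 1473 rpm
ω = 2π×1473/60 = 154.3 rad/s
τ = P_out/ω = 372/154.3 = 2.411 N·m
In lb·ft: 2.411/1.356 = 1.78 lb·ft

1.78 lb·ft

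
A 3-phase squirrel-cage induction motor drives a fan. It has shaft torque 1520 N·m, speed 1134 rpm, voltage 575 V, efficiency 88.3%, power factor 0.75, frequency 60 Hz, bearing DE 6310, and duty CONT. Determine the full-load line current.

ω = 2π×1134/60 = 118.8 rad/s; P_out = τω = 1520 × 118.8 = 180576 W
P_in = P_out / η = 180576 / 0.883 = 204503 W
I_L = P_in / (√3·V_L·cosφ) = 204503 / (1.732 × 575 × 0.75) = 274 A

274 A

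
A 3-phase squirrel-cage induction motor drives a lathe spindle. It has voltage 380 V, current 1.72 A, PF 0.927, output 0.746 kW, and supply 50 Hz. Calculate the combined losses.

P_in = √3·V·I·cosφ = 1.732×380×1.72×0.927 = 1049 W
P_out = 746 W
Losses = P_in − P_out = 1049 − 746 = 303 W

303 W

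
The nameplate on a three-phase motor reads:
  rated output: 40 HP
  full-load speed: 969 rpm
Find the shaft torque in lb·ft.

P_out = 40 × 746 = 29840 W
ω = 2π × 969/60 = 101.5 rad/s
τ = P_out/ω = 29840/101.5 = 294 N·m
In lb·ft: 294/1.356 = 217 lb·ft

217 lb·ft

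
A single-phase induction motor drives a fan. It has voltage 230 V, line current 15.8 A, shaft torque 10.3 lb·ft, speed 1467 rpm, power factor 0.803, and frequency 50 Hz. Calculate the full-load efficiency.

73.5 %

τ = 10.3 lb·ft × 1.356 = 13.97 N·m
ω = 2π × 1467/60 = 153.6 rad/s; P_out = τω = 13.97 × 153.6 = 2146 W
P_in = V·I·cosφ = 230 × 15.8 × 0.803 = 2918 W
η = P_out / P_in = 2146 / 2918 = 0.735 = 73.5%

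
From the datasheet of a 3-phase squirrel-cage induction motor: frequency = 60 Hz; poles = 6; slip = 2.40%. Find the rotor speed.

1171 rpm

n_s = 120f/p = 120×60/6 = 1200 rpm
n = n_s(1 − s) = 1200 × (1 − 0.024) = 1171 rpm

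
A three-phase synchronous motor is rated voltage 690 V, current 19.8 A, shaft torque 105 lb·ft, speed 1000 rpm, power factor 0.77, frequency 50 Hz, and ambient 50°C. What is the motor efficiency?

81.8 %

τ = 105 lb·ft × 1.356 = 142.4 N·m
ω = 2π × 1000/60 = 104.7 rad/s; P_out = τω = 142.4 × 104.7 = 14909 W
P_in = √3·V_L·I_L·cosφ = 1.732 × 690 × 19.8 × 0.77 = 18220 W
η = P_out / P_in = 14909 / 18220 = 0.818 = 81.8%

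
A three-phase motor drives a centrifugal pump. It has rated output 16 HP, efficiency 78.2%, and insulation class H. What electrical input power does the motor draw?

15.3 kW

P_out = 16 × 746 = 11936 W
P_in = P_out/η = 11936/0.782 = 15263 W = 15.3 kW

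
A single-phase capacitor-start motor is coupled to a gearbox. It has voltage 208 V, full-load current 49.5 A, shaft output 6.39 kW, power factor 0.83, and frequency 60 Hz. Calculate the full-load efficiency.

P_out = 6.39 kW = 6390 W
P_in = V·I·cosφ = 208 × 49.5 × 0.83 = 8546 W
η = P_out / P_in = 6390 / 8546 = 0.748 = 74.8%

74.8 %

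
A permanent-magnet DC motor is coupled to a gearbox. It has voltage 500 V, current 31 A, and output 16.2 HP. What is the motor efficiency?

P_out = 16.2 × 746 = 12085 W
P_in = V·I = 500 × 31 = 15500 W
η = P_out / P_in = 12085 / 15500 = 0.780 = 78.0%

78.0 %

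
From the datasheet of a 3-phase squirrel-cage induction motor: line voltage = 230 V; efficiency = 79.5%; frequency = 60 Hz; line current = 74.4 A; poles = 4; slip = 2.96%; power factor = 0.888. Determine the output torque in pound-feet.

84.4 lb·ft

P_in = √3·V·I·cosφ = 1.732 × 230 × 74.4 × 0.888 = 26319 W
P_out = η·P_in = 0.795 × 26319 = 20924 W
n_s = 120×60/4 = 1800 rpm; n = 1800×(1−0.0296) = 1747 rpm
ω = 2π×1747/60 = 182.9 rad/s
τ = P_out/ω = 20924/182.9 = 114.4 N·m
In lb·ft: 114.4/1.356 = 84.4 lb·ft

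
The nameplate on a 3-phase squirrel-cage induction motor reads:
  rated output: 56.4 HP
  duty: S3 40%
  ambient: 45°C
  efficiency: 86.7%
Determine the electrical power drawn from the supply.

48.5 kW

P_out = 56.4 × 746 = 42074 W
P_in = P_out/η = 42074/0.867 = 48528 W = 48.5 kW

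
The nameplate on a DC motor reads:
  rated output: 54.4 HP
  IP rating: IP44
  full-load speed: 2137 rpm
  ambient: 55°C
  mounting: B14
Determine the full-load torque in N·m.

P_out = 54.4 × 746 = 40582 W
ω = 2π × 2137/60 = 223.8 rad/s
τ = P_out/ω = 40582/223.8 = 181 N·m

181 N·m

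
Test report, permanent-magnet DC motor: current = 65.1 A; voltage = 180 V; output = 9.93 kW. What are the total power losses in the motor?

1790 W

P_in = V·I = 180×65.1 = 11718 W
P_out = 9930 W
Losses = P_in − P_out = 11718 − 9930 = 1788 W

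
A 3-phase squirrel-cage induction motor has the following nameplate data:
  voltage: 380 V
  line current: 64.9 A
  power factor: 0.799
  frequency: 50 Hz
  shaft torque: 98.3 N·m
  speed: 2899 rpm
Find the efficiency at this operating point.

87.4 %

ω = 2π × 2899/60 = 303.6 rad/s; P_out = τω = 98.3 × 303.6 = 29844 W
P_in = √3·V_L·I_L·cosφ = 1.732 × 380 × 64.9 × 0.799 = 34129 W
η = P_out / P_in = 29844 / 34129 = 0.874 = 87.4%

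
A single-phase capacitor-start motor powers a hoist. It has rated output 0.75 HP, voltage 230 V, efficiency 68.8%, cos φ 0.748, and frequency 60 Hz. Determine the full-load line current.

P_out = 0.75 × 746 = 560 W
P_in = P_out / η = 560 / 0.688 = 814 W
I = P_in / (V·cosφ) = 814 / (230 × 0.748) = 4.73 A

4.73 A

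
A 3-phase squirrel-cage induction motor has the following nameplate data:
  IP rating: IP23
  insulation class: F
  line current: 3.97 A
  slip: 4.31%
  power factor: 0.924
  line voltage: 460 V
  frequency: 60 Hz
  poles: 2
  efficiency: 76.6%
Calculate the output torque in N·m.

6.21 N·m

P_in = √3·V·I·cosφ = 1.732 × 460 × 3.97 × 0.924 = 2923 W
P_out = η·P_in = 0.766 × 2923 = 2239 W
n_s = 120×60/2 = 3600 rpm; n = 3600×(1−0.0431) = 3445 rpm
ω = 2π×3445/60 = 360.8 rad/s
τ = P_out/ω = 2239/360.8 = 6.21 N·m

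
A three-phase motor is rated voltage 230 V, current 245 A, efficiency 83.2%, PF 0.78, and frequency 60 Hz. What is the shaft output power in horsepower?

P_in = √3·V·I·cosφ = 1.732 × 230 × 245 × 0.78 = 76127 W
P_out = η·P_in = 0.832 × 76127 = 63338 W
= 63338/746 = 84.9 HP

84.9 HP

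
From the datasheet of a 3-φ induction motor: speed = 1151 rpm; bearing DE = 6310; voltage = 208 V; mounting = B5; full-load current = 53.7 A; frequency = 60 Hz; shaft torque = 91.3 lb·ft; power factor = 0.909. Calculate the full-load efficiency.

τ = 91.3 lb·ft × 1.356 = 123.8 N·m
ω = 2π × 1151/60 = 120.5 rad/s; P_out = τω = 123.8 × 120.5 = 14918 W
P_in = √3·V_L·I_L·cosφ = 1.732 × 208 × 53.7 × 0.909 = 17585 W
η = P_out / P_in = 14918 / 17585 = 0.848 = 84.8%

84.8 %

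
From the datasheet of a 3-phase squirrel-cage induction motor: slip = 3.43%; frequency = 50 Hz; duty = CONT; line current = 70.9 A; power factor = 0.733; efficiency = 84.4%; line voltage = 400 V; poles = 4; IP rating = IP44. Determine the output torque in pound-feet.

148 lb·ft

P_in = √3·V·I·cosφ = 1.732 × 400 × 70.9 × 0.733 = 36005 W
P_out = η·P_in = 0.844 × 36005 = 30388 W
n_s = 120×50/4 = 1500 rpm; n = 1500×(1−0.0343) = 1449 rpm
ω = 2π×1449/60 = 151.7 rad/s
τ = P_out/ω = 30388/151.7 = 200.3 N·m
In lb·ft: 200.3/1.356 = 148 lb·ft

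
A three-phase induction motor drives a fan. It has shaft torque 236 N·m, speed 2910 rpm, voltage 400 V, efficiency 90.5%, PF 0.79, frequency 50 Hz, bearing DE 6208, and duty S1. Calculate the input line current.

ω = 2π×2910/60 = 304.7 rad/s; P_out = τω = 236 × 304.7 = 71909 W
P_in = P_out / η = 71909 / 0.905 = 79457 W
I_L = P_in / (√3·V_L·cosφ) = 79457 / (1.732 × 400 × 0.79) = 145 A

145 A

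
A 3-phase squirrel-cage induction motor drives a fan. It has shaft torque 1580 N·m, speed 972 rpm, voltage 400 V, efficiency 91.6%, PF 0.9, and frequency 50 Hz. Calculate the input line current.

282 A

ω = 2π×972/60 = 101.8 rad/s; P_out = τω = 1580 × 101.8 = 160844 W
P_in = P_out / η = 160844 / 0.916 = 175594 W
I_L = P_in / (√3·V_L·cosφ) = 175594 / (1.732 × 400 × 0.9) = 282 A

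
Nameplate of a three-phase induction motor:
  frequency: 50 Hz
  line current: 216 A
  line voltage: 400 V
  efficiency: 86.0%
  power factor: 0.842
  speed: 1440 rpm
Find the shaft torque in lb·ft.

P_in = √3·V·I·cosφ = 1.732 × 400 × 216 × 0.842 = 126001 W
P_out = η·P_in = 0.86 × 126001 = 108361 W
n = 1440 rpm
ω = 2π×1440/60 = 150.8 rad/s
τ = P_out/ω = 108361/150.8 = 718.6 N·m
In lb·ft: 718.6/1.356 = 530 lb·ft

530 lb·ft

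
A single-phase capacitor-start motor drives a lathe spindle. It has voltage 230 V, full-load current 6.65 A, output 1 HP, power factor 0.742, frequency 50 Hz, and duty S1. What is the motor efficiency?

65.7 %

P_out = 1 × 746 = 746 W
P_in = V·I·cosφ = 230 × 6.65 × 0.742 = 1135 W
η = P_out / P_in = 746 / 1135 = 0.657 = 65.7%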